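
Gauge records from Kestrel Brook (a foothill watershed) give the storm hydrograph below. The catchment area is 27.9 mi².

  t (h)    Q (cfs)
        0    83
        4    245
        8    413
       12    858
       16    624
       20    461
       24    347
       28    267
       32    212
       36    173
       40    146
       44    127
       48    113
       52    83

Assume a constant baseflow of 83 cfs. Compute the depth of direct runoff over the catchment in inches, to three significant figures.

d ≈ 0.664 in

Direct runoff: 0.0, 162.0, 330.0, 775.0, 541.0, 378.0, 264.0, 184.0, 129.0, 90.0, 63.0, 44.0, 30.0, 0.0 cfs; ΣQ_DR = 2990 cfs.
V = ΣQ_DR · Δt = 2990 × 14400 s = 4.306 × 10^7 ft³.
Over A = 27.9 mi², depth = V / A = 0.664 in.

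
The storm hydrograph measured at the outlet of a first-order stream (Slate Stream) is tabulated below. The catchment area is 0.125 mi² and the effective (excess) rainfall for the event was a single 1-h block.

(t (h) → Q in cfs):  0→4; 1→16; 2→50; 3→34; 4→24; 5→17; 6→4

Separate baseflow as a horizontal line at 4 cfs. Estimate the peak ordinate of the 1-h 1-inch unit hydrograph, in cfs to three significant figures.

Direct runoff: 0.0, 12.0, 46.0, 30.0, 20.0, 13.0, 0.0 cfs; ΣQ_DR = 121.0 cfs, peak = 46.0 cfs.
Runoff depth d = ΣQ_DR·Δt / A = 121.0 × 3600 / (0.125 mi²) = 1.500 in.
The 1-inch UH is the DRH scaled by (1 in)/d, so U_p = 46.0 × 1/1.500 = 30.7 cfs.

U_p ≈ 30.7 cfs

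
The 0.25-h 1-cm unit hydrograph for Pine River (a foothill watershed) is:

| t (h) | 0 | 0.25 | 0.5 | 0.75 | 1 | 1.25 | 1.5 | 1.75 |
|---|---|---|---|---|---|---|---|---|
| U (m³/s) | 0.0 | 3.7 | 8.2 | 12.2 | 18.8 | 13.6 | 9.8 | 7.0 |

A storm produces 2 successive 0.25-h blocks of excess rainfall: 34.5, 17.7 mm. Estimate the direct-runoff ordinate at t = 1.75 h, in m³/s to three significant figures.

Q ≈ 41.5 m³/s

By discrete convolution, Q_j = Σ (P_i / 10 mm) · U_{j−i}.
At t = 1.75 h (j=7): Q = (34.5/10)·7.0 + (17.7/10)·9.8 = 41.5 m³/s.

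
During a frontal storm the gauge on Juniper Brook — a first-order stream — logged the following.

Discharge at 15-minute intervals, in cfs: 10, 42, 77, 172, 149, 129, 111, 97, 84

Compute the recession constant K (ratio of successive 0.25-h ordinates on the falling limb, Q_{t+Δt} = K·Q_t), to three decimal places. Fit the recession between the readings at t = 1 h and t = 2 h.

K ≈ 0.867

Using the recession-limb readings at t = 1 h and t = 2 h: Q falls from 149 to 84 cfs over 4 intervals.
K = (Q₂/Q₁)^(1/4) = (84/149)^(1/4) = 0.867.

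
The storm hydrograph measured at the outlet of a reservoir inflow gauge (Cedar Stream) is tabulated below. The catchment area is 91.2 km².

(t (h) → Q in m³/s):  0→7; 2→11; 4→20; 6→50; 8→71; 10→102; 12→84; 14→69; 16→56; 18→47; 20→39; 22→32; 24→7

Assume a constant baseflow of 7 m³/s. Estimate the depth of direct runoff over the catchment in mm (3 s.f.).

Direct runoff: 0.0, 4.0, 13.0, 43.0, 64.0, 95.0, 77.0, 62.0, 49.0, 40.0, 32.0, 25.0, 0.0 m³/s; ΣQ_DR = 504.0 m³/s.
V = ΣQ_DR · Δt = 504.0 × 7200 s = 3.629 × 10^6 m³.
Over A = 91.2 km², depth = V / A = 39.8 mm.

d ≈ 39.8 mm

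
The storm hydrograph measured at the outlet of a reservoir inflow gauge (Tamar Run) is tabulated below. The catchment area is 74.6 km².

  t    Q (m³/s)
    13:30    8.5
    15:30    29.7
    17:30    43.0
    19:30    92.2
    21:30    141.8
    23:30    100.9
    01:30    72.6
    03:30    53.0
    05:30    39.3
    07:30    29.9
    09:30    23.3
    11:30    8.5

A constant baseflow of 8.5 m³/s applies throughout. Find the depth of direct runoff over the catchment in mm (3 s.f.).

Direct runoff: 0.0, 21.2, 34.5, 83.7, 133.3, 92.4, 64.1, 44.5, 30.8, 21.4, 14.8, 0.0 m³/s; ΣQ_DR = 540.7 m³/s.
V = ΣQ_DR · Δt = 540.7 × 7200 s = 3.893 × 10^6 m³.
Over A = 74.6 km², depth = V / A = 52.2 mm.

d ≈ 52.2 mm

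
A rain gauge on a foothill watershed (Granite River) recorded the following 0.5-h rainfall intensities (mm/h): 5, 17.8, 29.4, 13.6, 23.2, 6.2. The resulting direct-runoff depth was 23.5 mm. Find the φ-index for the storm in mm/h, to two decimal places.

φ ≈ 9.25 mm/h

Only the 4 blocks with intensity above φ contribute runoff: 17.8, 29.4, 13.6, 23.2 mm/h.
Σ(I−φ)·Δt = d  ⇒  (17.8+29.4+13.6+23.2 − 4φ)·0.5 = 23.5
φ = (84.00 − 23.5/0.5) / 4 = 9.25 mm/h.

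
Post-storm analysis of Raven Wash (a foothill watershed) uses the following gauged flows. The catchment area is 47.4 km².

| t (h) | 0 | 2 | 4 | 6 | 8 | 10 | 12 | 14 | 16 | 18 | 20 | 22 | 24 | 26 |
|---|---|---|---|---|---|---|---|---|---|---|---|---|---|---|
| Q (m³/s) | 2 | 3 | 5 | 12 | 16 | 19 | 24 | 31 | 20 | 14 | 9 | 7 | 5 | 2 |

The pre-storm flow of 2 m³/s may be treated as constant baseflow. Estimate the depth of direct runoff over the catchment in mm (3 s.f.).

d ≈ 21.4 mm

Direct runoff: 0.0, 1.0, 3.0, 10.0, 14.0, 17.0, 22.0, 29.0, 18.0, 12.0, 7.0, 5.0, 3.0, 0.0 m³/s; ΣQ_DR = 141.0 m³/s.
V = ΣQ_DR · Δt = 141.0 × 7200 s = 1.015 × 10^6 m³.
Over A = 47.4 km², depth = V / A = 21.4 mm.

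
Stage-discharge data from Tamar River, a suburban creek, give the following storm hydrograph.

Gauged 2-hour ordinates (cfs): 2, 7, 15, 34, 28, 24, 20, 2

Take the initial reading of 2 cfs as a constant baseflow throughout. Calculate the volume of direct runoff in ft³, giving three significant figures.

V ≈ 8.35 × 10^5 ft³

Direct-runoff ordinates (Q − Q_b): 0.0, 5.0, 13.0, 32.0, 26.0, 22.0, 18.0, 0.0 cfs.
ΣQ_DR = 116.0 cfs.
With Δt = 2 h = 7200 s, V = ΣQ_DR · Δt = 116.0 × 7200 = 8.35 × 10^5 ft³.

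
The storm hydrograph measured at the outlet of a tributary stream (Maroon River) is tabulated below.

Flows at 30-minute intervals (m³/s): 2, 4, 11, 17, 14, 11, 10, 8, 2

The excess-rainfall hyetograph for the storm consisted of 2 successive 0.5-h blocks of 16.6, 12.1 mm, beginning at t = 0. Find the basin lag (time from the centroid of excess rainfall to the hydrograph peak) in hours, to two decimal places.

t_L ≈ 1.04 h

Centroid of excess rainfall: t_c = Σ P_i·t̄_i / ΣP_i = 0.4608 h (block centres at 0.25, 0.75 h).
Hydrograph peak occurs at t = 1.5 h, so basin lag t_L = 1.5 − 0.4608 = 1.04 h.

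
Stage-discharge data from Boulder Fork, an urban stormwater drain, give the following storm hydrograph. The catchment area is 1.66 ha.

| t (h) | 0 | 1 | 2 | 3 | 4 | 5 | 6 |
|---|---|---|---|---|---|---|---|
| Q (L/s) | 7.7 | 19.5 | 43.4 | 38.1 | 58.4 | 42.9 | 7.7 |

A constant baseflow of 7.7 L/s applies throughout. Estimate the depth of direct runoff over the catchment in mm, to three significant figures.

Direct runoff: 0.0, 11.8, 35.7, 30.4, 50.7, 35.2, 0.0 L/s; ΣQ_DR = 163.8 L/s.
V = ΣQ_DR · Δt = 163.8 × 3600 s = 5.897 × 10^5 L.
Over A = 1.66 ha, depth = V / A = 35.5 mm.

d ≈ 35.5 mm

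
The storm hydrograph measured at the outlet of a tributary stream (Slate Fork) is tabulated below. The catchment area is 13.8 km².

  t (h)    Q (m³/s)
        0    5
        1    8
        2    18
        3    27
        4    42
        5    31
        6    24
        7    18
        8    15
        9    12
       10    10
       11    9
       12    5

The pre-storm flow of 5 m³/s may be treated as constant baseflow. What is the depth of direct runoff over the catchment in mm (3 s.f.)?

d ≈ 41.5 mm

Direct runoff: 0.0, 3.0, 13.0, 22.0, 37.0, 26.0, 19.0, 13.0, 10.0, 7.0, 5.0, 4.0, 0.0 m³/s; ΣQ_DR = 159.0 m³/s.
V = ΣQ_DR · Δt = 159.0 × 3600 s = 5.724 × 10^5 m³.
Over A = 13.8 km², depth = V / A = 41.5 mm.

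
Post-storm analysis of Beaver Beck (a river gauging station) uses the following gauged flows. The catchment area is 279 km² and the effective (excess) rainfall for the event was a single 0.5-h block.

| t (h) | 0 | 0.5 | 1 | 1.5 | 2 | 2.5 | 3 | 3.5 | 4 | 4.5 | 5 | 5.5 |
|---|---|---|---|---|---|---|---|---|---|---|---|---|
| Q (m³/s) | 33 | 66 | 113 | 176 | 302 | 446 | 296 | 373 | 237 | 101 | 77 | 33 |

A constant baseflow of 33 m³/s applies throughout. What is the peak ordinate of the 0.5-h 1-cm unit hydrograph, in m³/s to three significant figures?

Direct runoff: 0.0, 33.0, 80.0, 143.0, 269.0, 413.0, 263.0, 340.0, 204.0, 68.0, 44.0, 0.0 m³/s; ΣQ_DR = 1857 m³/s, peak = 413.0 m³/s.
Runoff depth d = ΣQ_DR·Δt / A = 1857 × 1800 / (279 km²) = 11.98 mm.
The 1-cm UH is the DRH scaled by (10 mm)/d, so U_p = 413.0 × 10/11.98 = 345 m³/s.

U_p ≈ 345 m³/s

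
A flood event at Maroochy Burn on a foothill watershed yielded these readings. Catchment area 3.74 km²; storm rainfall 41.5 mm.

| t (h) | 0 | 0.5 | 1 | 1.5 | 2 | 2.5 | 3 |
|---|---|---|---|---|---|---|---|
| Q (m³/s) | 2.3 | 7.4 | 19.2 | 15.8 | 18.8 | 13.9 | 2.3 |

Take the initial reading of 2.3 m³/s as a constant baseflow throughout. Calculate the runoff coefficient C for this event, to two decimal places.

C ≈ 0.74

ΣQ_DR = 63.60 m³/s; V = ΣQ_DR·Δt = 1.145 × 10^5 m³.
Runoff depth d = V / A = 30.61 mm.
C = d / P = 30.61 / 41.5 = 0.74.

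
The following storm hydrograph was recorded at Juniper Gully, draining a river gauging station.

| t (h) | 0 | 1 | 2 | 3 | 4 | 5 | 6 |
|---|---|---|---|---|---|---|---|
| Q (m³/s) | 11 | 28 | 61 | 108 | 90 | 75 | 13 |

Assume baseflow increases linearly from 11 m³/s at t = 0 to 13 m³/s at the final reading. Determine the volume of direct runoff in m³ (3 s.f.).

V ≈ 1.09 × 10^6 m³

Direct-runoff ordinates (Q − Q_b): 0.00, 16.67, 49.33, 96.00, 77.67, 62.33, 0.00 m³/s.
ΣQ_DR = 302.0 m³/s.
With Δt = 1 h = 3600 s, V = ΣQ_DR · Δt = 302.0 × 3600 = 1.09 × 10^6 m³.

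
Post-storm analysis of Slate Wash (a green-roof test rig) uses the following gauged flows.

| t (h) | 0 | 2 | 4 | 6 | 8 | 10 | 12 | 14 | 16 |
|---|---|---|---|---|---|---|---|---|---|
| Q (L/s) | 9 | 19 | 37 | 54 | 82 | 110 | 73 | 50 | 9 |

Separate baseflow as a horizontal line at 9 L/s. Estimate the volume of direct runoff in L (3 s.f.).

V ≈ 2.61 × 10^6 L

Direct-runoff ordinates (Q − Q_b): 0.0, 10.0, 28.0, 45.0, 73.0, 101.0, 64.0, 41.0, 0.0 L/s.
ΣQ_DR = 362.0 L/s.
With Δt = 2 h = 7200 s, V = ΣQ_DR · Δt = 362.0 × 7200 = 2.61 × 10^6 L.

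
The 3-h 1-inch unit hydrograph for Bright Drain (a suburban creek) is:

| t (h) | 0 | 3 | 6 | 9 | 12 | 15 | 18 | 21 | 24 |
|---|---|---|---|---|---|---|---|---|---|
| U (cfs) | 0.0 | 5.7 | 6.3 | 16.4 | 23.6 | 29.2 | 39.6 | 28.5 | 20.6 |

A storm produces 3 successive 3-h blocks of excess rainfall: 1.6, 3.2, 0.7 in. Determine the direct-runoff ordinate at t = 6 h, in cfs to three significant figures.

Q ≈ 28.3 cfs

By discrete convolution, Q_j = Σ (P_i / 1 in) · U_{j−i}.
At t = 6 h (j=2): Q = (1.6/1)·6.3 + (3.2/1)·5.7 + (0.7/1)·0.0 = 28.3 cfs.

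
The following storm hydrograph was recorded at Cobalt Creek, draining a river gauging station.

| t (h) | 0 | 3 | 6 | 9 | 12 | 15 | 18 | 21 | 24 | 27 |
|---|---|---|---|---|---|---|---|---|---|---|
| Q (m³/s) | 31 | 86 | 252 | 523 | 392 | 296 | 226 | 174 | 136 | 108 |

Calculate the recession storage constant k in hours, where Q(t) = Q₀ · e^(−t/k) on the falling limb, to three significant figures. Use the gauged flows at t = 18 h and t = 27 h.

k ≈ 12.2 h

On the falling limb, Q drops from 226 to 108 m³/s between t = 18 h and t = 27 h (Δt = 9 h).
k = −Δt / ln(Q₂/Q₁) = −9 / ln(108/226) = 12.2 h.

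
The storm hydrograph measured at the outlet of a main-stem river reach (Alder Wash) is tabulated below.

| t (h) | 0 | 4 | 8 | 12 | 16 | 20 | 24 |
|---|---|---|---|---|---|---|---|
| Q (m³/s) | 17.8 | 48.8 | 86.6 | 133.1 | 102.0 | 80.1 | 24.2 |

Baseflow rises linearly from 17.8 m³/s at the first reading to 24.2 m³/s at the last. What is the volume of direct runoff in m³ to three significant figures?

Direct-runoff ordinates (Q − Q_b): 0.00, 29.93, 66.67, 112.10, 79.93, 56.97, 0.00 m³/s.
ΣQ_DR = 345.6 m³/s.
With Δt = 4 h = 14400 s, V = ΣQ_DR · Δt = 345.6 × 14400 = 4.98 × 10^6 m³.

V ≈ 4.98 × 10^6 m³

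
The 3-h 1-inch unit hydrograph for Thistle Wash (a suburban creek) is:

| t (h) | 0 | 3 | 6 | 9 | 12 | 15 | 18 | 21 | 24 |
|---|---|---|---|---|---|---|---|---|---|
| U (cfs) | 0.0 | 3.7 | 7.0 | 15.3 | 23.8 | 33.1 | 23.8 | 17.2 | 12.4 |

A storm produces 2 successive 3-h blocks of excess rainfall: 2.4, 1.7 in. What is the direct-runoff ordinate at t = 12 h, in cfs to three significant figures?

By discrete convolution, Q_j = Σ (P_i / 1 in) · U_{j−i}.
At t = 12 h (j=4): Q = (2.4/1)·23.8 + (1.7/1)·15.3 = 83.1 cfs.

Q ≈ 83.1 cfs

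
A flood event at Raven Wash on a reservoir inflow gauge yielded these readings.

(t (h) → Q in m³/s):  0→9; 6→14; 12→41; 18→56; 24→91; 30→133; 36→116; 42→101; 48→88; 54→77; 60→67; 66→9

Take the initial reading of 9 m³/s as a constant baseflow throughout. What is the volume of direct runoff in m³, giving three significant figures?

Direct-runoff ordinates (Q − Q_b): 0.0, 5.0, 32.0, 47.0, 82.0, 124.0, 107.0, 92.0, 79.0, 68.0, 58.0, 0.0 m³/s.
ΣQ_DR = 694.0 m³/s.
With Δt = 6 h = 21600 s, V = ΣQ_DR · Δt = 694.0 × 21600 = 1.50 × 10^7 m³.

V ≈ 1.50 × 10^7 m³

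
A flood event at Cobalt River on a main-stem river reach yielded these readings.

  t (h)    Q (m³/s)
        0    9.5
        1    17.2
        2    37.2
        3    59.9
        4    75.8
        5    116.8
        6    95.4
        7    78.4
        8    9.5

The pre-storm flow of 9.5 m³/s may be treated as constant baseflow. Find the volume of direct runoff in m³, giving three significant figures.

Direct-runoff ordinates (Q − Q_b): 0.0, 7.7, 27.7, 50.4, 66.3, 107.3, 85.9, 68.9, 0.0 m³/s.
ΣQ_DR = 414.2 m³/s.
With Δt = 1 h = 3600 s, V = ΣQ_DR · Δt = 414.2 × 3600 = 1.49 × 10^6 m³.

V ≈ 1.49 × 10^6 m³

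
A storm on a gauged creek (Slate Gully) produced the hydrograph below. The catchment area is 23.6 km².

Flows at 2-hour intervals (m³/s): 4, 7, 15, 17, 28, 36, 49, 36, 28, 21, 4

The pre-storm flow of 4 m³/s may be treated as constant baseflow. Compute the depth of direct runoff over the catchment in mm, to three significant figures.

d ≈ 61.3 mm

Direct runoff: 0.0, 3.0, 11.0, 13.0, 24.0, 32.0, 45.0, 32.0, 24.0, 17.0, 0.0 m³/s; ΣQ_DR = 201.0 m³/s.
V = ΣQ_DR · Δt = 201.0 × 7200 s = 1.447 × 10^6 m³.
Over A = 23.6 km², depth = V / A = 61.3 mm.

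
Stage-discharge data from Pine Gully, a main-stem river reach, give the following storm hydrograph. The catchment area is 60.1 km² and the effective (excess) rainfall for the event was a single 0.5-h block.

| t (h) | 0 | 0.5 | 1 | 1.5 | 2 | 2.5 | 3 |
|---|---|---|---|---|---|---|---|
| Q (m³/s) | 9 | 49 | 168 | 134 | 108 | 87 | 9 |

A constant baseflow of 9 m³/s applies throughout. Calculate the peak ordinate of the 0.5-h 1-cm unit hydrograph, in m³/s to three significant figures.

U_p ≈ 106 m³/s

Direct runoff: 0.0, 40.0, 159.0, 125.0, 99.0, 78.0, 0.0 m³/s; ΣQ_DR = 501.0 m³/s, peak = 159.0 m³/s.
Runoff depth d = ΣQ_DR·Δt / A = 501.0 × 1800 / (60.1 km²) = 15.00 mm.
The 1-cm UH is the DRH scaled by (10 mm)/d, so U_p = 159.0 × 10/15.00 = 106 m³/s.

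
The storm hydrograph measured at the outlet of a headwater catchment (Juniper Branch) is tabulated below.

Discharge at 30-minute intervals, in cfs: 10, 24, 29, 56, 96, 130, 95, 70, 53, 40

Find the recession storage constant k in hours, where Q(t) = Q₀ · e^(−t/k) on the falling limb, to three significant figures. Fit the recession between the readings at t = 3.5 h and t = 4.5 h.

k ≈ 1.79 h

On the falling limb, Q drops from 70 to 40 cfs between t = 3.5 h and t = 4.5 h (Δt = 1 h).
k = −Δt / ln(Q₂/Q₁) = −1 / ln(40/70) = 1.79 h.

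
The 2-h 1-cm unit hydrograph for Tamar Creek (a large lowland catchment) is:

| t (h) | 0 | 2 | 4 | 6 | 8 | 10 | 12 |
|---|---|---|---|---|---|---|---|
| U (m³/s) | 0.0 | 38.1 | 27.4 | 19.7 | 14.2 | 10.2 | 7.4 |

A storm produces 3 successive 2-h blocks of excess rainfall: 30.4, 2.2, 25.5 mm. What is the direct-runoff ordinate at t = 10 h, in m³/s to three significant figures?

By discrete convolution, Q_j = Σ (P_i / 10 mm) · U_{j−i}.
At t = 10 h (j=5): Q = (30.4/10)·10.2 + (2.2/10)·14.2 + (25.5/10)·19.7 = 84.4 m³/s.

Q ≈ 84.4 m³/s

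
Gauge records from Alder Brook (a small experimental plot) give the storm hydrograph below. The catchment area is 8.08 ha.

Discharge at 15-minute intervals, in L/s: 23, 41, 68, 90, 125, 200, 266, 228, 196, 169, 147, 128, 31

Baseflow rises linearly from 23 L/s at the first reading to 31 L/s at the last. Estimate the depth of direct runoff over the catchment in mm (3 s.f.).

Direct runoff: 0.00, 17.33, 43.67, 65.00, 99.33, 173.67, 239.00, 200.33, 167.67, 140.00, 117.33, 97.67, 0.00 L/s; ΣQ_DR = 1361 L/s.
V = ΣQ_DR · Δt = 1361 × 900 s = 1.225 × 10^6 L.
Over A = 8.08 ha, depth = V / A = 15.2 mm.

d ≈ 15.2 mm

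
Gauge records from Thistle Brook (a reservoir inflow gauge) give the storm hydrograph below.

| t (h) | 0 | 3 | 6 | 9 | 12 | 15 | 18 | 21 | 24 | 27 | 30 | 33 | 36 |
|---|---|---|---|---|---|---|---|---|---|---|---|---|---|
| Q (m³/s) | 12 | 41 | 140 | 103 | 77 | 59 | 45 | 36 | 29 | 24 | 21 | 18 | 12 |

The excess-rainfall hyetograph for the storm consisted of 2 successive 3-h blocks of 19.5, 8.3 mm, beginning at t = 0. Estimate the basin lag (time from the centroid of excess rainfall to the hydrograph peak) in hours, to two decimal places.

Centroid of excess rainfall: t_c = Σ P_i·t̄_i / ΣP_i = 2.3957 h (block centres at 1.5, 4.5 h).
Hydrograph peak occurs at t = 6 h, so basin lag t_L = 6 − 2.3957 = 3.60 h.

t_L ≈ 3.60 h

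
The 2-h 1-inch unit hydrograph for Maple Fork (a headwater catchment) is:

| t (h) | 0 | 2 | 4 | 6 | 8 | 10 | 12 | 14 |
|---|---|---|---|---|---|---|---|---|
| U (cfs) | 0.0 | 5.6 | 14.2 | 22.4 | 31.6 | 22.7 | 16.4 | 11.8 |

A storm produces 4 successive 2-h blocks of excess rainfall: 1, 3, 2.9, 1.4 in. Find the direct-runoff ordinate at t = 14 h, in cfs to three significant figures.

By discrete convolution, Q_j = Σ (P_i / 1 in) · U_{j−i}.
At t = 14 h (j=7): Q = (1/1)·11.8 + (3/1)·16.4 + (2.9/1)·22.7 + (1.4/1)·31.6 = 171 cfs.

Q ≈ 171 cfs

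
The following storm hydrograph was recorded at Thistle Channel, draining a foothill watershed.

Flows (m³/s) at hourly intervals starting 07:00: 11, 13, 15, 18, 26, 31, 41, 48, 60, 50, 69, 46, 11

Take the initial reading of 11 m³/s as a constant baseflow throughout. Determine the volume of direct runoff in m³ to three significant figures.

V ≈ 1.07 × 10^6 m³

Direct-runoff ordinates (Q − Q_b): 0.0, 2.0, 4.0, 7.0, 15.0, 20.0, 30.0, 37.0, 49.0, 39.0, 58.0, 35.0, 0.0 m³/s.
ΣQ_DR = 296.0 m³/s.
With Δt = 1 h = 3600 s, V = ΣQ_DR · Δt = 296.0 × 3600 = 1.07 × 10^6 m³.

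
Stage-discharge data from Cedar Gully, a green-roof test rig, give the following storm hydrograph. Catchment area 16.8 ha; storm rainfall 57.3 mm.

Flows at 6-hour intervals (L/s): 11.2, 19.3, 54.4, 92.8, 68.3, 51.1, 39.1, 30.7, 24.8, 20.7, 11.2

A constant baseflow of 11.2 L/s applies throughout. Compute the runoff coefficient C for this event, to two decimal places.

C ≈ 0.67

ΣQ_DR = 300.4 L/s; V = ΣQ_DR·Δt = 6.489 × 10^6 L.
Runoff depth d = V / A = 38.62 mm.
C = d / P = 38.62 / 57.3 = 0.67.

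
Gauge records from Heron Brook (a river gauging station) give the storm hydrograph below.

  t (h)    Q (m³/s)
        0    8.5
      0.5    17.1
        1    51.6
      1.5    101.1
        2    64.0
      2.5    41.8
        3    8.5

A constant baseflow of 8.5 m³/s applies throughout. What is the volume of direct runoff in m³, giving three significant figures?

Direct-runoff ordinates (Q − Q_b): 0.0, 8.6, 43.1, 92.6, 55.5, 33.3, 0.0 m³/s.
ΣQ_DR = 233.1 m³/s.
With Δt = 0.5 h = 1800 s, V = ΣQ_DR · Δt = 233.1 × 1800 = 4.20 × 10^5 m³.

V ≈ 4.20 × 10^5 m³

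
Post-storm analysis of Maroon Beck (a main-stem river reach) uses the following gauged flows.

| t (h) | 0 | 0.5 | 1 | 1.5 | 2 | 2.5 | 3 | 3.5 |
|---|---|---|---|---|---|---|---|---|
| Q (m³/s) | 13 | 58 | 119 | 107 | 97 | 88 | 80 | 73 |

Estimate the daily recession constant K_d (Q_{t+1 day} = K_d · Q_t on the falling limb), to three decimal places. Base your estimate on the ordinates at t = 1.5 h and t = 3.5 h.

Between t = 1.5 h and t = 3.5 h the flow falls from 107 to 73 m³/s over 4×0.5 h = 2 h.
Per-interval ratio K = (73/107)^(1/4) = 0.9088; K_d = K^(24/0.5) = 0.010.

K_d ≈ 0.010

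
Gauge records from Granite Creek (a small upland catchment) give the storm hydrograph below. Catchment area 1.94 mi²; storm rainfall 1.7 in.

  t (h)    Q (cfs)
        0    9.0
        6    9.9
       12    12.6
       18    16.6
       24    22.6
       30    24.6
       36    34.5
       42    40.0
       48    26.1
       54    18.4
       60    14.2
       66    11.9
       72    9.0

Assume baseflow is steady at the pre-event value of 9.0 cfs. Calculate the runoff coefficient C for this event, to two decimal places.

ΣQ_DR = 132.4 cfs; V = ΣQ_DR·Δt = 2.860 × 10^6 ft³.
Runoff depth d = V / A = 0.6345 in.
C = d / P = 0.6345 / 1.7 = 0.37.

C ≈ 0.37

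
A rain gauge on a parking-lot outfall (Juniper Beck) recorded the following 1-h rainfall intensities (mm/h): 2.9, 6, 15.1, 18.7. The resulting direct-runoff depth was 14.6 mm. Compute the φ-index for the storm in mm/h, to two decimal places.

Only the 2 blocks with intensity above φ contribute runoff: 15.1, 18.7 mm/h.
Σ(I−φ)·Δt = d  ⇒  (15.1+18.7 − 2φ)·1 = 14.6
φ = (33.80 − 14.6/1) / 2 = 9.60 mm/h.

φ ≈ 9.60 mm/h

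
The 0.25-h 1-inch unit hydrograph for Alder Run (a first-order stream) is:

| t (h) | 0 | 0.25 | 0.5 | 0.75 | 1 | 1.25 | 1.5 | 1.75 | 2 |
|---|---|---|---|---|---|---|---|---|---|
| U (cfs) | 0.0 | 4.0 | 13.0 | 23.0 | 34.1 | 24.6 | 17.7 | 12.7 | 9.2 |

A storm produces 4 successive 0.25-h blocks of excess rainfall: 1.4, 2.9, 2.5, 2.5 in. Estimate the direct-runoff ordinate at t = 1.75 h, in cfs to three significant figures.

Q ≈ 216 cfs

By discrete convolution, Q_j = Σ (P_i / 1 in) · U_{j−i}.
At t = 1.75 h (j=7): Q = (1.4/1)·12.7 + (2.9/1)·17.7 + (2.5/1)·24.6 + (2.5/1)·34.1 = 216 cfs.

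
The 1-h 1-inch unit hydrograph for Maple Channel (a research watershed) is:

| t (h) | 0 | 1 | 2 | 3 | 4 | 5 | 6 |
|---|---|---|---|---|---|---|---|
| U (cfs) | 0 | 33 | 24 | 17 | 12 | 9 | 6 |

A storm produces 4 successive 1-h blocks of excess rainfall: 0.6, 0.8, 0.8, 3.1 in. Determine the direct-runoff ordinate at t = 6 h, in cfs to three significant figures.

Q ≈ 73.1 cfs

By discrete convolution, Q_j = Σ (P_i / 1 in) · U_{j−i}.
At t = 6 h (j=6): Q = (0.6/1)·6 + (0.8/1)·9 + (0.8/1)·12 + (3.1/1)·17 = 73.1 cfs.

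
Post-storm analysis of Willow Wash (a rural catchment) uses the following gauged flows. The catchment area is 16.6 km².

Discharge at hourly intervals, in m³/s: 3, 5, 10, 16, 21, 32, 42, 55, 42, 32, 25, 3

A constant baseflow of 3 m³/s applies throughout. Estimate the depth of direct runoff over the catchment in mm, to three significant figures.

d ≈ 54.2 mm

Direct runoff: 0.0, 2.0, 7.0, 13.0, 18.0, 29.0, 39.0, 52.0, 39.0, 29.0, 22.0, 0.0 m³/s; ΣQ_DR = 250.0 m³/s.
V = ΣQ_DR · Δt = 250.0 × 3600 s = 9.000 × 10^5 m³.
Over A = 16.6 km², depth = V / A = 54.2 mm.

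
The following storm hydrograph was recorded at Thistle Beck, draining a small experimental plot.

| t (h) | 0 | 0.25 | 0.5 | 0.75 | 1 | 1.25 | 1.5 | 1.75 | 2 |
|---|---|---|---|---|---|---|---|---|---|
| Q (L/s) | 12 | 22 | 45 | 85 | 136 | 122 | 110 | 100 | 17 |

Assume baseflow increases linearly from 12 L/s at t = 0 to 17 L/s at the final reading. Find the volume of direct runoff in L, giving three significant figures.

Direct-runoff ordinates (Q − Q_b): 0.00, 9.38, 31.75, 71.12, 121.50, 106.88, 94.25, 83.62, 0.00 L/s.
ΣQ_DR = 518.5 L/s.
With Δt = 0.25 h = 900 s, V = ΣQ_DR · Δt = 518.5 × 900 = 4.67 × 10^5 L.

V ≈ 4.67 × 10^5 L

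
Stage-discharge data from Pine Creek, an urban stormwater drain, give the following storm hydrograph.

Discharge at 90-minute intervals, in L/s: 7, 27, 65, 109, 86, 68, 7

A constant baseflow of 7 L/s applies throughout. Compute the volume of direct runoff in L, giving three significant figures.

V ≈ 1.73 × 10^6 L

Direct-runoff ordinates (Q − Q_b): 0.0, 20.0, 58.0, 102.0, 79.0, 61.0, 0.0 L/s.
ΣQ_DR = 320.0 L/s.
With Δt = 1.5 h = 5400 s, V = ΣQ_DR · Δt = 320.0 × 5400 = 1.73 × 10^6 L.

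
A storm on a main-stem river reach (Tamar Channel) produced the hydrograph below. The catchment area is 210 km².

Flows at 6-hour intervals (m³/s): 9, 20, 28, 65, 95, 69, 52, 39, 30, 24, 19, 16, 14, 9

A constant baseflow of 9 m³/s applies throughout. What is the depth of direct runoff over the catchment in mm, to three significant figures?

Direct runoff: 0.0, 11.0, 19.0, 56.0, 86.0, 60.0, 43.0, 30.0, 21.0, 15.0, 10.0, 7.0, 5.0, 0.0 m³/s; ΣQ_DR = 363.0 m³/s.
V = ΣQ_DR · Δt = 363.0 × 21600 s = 7.841 × 10^6 m³.
Over A = 210 km², depth = V / A = 37.3 mm.

d ≈ 37.3 mm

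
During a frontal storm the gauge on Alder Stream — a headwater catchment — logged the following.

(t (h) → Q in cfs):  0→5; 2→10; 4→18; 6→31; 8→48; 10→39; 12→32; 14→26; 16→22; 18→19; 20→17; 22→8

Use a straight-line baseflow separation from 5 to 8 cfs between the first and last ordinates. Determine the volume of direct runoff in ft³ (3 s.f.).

V ≈ 1.42 × 10^6 ft³

Direct-runoff ordinates (Q − Q_b): 0.00, 4.73, 12.45, 25.18, 41.91, 32.64, 25.36, 19.09, 14.82, 11.55, 9.27, 0.00 cfs.
ΣQ_DR = 197.0 cfs.
With Δt = 2 h = 7200 s, V = ΣQ_DR · Δt = 197.0 × 7200 = 1.42 × 10^6 ft³.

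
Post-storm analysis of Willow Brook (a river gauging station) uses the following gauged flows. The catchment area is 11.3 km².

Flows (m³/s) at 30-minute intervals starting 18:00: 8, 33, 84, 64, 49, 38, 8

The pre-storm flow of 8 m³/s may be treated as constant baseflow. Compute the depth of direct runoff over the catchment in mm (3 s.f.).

Direct runoff: 0.0, 25.0, 76.0, 56.0, 41.0, 30.0, 0.0 m³/s; ΣQ_DR = 228.0 m³/s.
V = ΣQ_DR · Δt = 228.0 × 1800 s = 4.104 × 10^5 m³.
Over A = 11.3 km², depth = V / A = 36.3 mm.

d ≈ 36.3 mm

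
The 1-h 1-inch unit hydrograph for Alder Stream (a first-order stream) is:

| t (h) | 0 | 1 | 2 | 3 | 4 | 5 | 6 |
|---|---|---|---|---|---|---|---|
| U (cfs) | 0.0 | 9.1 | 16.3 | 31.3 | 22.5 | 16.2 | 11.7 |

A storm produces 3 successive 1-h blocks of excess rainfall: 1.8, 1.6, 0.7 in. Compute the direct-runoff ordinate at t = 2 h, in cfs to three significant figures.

By discrete convolution, Q_j = Σ (P_i / 1 in) · U_{j−i}.
At t = 2 h (j=2): Q = (1.8/1)·16.3 + (1.6/1)·9.1 + (0.7/1)·0.0 = 43.9 cfs.

Q ≈ 43.9 cfs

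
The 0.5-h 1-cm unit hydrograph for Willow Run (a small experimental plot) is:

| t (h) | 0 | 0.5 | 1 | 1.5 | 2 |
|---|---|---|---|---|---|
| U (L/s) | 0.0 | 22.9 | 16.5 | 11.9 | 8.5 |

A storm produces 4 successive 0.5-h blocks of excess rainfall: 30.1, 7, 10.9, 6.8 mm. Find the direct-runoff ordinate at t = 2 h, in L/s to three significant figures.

By discrete convolution, Q_j = Σ (P_i / 10 mm) · U_{j−i}.
At t = 2 h (j=4): Q = (30.1/10)·8.5 + (7/10)·11.9 + (10.9/10)·16.5 + (6.8/10)·22.9 = 67.5 L/s.

Q ≈ 67.5 L/s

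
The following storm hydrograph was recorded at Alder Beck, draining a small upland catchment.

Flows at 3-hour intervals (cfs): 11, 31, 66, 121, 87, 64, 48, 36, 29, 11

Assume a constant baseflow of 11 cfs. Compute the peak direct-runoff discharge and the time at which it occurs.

Subtracting baseflow gives direct-runoff ordinates: 0.0, 20.0, 55.0, 110.0, 76.0, 53.0, 37.0, 25.0, 18.0, 0.0 cfs.
The maximum is 110.0 cfs, occurring at the reading for t = 9 h.

Q_p = 110.0 cfs at t = 9 h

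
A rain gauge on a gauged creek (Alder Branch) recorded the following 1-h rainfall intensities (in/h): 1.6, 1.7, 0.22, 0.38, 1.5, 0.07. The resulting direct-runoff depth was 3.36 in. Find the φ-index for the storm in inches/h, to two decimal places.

Only the 3 blocks with intensity above φ contribute runoff: 1.6, 1.7, 1.5 in/h.
Σ(I−φ)·Δt = d  ⇒  (1.6+1.7+1.5 − 3φ)·1 = 3.36
φ = (4.800 − 3.36/1) / 3 = 0.48 in/h.

φ ≈ 0.48 in/h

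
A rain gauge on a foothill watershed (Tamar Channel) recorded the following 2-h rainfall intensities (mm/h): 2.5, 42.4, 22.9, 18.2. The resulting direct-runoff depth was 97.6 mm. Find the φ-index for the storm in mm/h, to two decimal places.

Only the 3 blocks with intensity above φ contribute runoff: 42.4, 22.9, 18.2 mm/h.
Σ(I−φ)·Δt = d  ⇒  (42.4+22.9+18.2 − 3φ)·2 = 97.6
φ = (83.50 − 97.6/2) / 3 = 11.57 mm/h.

φ ≈ 11.57 mm/h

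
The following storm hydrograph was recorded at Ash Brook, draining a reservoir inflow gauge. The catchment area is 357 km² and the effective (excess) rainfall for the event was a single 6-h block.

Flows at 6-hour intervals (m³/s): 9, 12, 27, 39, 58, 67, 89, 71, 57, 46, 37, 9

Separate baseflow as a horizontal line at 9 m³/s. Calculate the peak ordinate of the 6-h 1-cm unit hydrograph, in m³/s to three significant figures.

Direct runoff: 0.0, 3.0, 18.0, 30.0, 49.0, 58.0, 80.0, 62.0, 48.0, 37.0, 28.0, 0.0 m³/s; ΣQ_DR = 413.0 m³/s, peak = 80.0 m³/s.
Runoff depth d = ΣQ_DR·Δt / A = 413.0 × 21600 / (357 km²) = 24.99 mm.
The 1-cm UH is the DRH scaled by (10 mm)/d, so U_p = 80.0 × 10/24.99 = 32.0 m³/s.

U_p ≈ 32.0 m³/s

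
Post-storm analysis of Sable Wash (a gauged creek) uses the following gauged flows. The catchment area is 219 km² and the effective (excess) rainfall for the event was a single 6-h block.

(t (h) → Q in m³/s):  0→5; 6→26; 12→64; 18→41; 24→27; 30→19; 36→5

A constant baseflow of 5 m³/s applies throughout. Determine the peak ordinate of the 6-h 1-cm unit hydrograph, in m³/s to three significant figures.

U_p ≈ 39.4 m³/s

Direct runoff: 0.0, 21.0, 59.0, 36.0, 22.0, 14.0, 0.0 m³/s; ΣQ_DR = 152.0 m³/s, peak = 59.0 m³/s.
Runoff depth d = ΣQ_DR·Δt / A = 152.0 × 21600 / (219 km²) = 14.99 mm.
The 1-cm UH is the DRH scaled by (10 mm)/d, so U_p = 59.0 × 10/14.99 = 39.4 m³/s.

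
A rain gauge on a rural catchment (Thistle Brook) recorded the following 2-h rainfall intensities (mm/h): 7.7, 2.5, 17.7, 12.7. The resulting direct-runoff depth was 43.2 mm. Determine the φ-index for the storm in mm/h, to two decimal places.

Only the 3 blocks with intensity above φ contribute runoff: 7.7, 17.7, 12.7 mm/h.
Σ(I−φ)·Δt = d  ⇒  (7.7+17.7+12.7 − 3φ)·2 = 43.2
φ = (38.10 − 43.2/2) / 3 = 5.50 mm/h.

φ ≈ 5.50 mm/h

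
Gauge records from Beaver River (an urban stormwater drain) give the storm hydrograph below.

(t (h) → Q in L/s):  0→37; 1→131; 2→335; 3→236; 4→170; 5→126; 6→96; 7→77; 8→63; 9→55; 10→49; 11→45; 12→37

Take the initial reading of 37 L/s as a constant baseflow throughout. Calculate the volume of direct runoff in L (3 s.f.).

V ≈ 3.51 × 10^6 L

Direct-runoff ordinates (Q − Q_b): 0.0, 94.0, 298.0, 199.0, 133.0, 89.0, 59.0, 40.0, 26.0, 18.0, 12.0, 8.0, 0.0 L/s.
ΣQ_DR = 976.0 L/s.
With Δt = 1 h = 3600 s, V = ΣQ_DR · Δt = 976.0 × 3600 = 3.51 × 10^6 L.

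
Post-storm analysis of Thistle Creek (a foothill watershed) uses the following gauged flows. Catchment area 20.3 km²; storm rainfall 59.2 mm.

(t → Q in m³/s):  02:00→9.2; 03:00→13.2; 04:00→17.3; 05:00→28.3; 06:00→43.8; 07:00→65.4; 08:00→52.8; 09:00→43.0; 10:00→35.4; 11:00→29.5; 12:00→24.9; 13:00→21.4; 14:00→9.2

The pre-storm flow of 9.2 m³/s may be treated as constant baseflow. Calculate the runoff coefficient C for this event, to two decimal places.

C ≈ 0.82

ΣQ_DR = 273.8 m³/s; V = ΣQ_DR·Δt = 9.857 × 10^5 m³.
Runoff depth d = V / A = 48.56 mm.
C = d / P = 48.56 / 59.2 = 0.82.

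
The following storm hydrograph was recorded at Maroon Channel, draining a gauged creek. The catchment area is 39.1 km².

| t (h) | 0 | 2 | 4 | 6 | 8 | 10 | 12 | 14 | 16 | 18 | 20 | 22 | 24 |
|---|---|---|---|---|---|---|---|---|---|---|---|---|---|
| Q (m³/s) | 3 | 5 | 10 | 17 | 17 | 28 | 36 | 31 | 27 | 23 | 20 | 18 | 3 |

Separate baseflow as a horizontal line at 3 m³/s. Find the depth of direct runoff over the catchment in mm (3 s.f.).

Direct runoff: 0.0, 2.0, 7.0, 14.0, 14.0, 25.0, 33.0, 28.0, 24.0, 20.0, 17.0, 15.0, 0.0 m³/s; ΣQ_DR = 199.0 m³/s.
V = ΣQ_DR · Δt = 199.0 × 7200 s = 1.433 × 10^6 m³.
Over A = 39.1 km², depth = V / A = 36.6 mm.

d ≈ 36.6 mm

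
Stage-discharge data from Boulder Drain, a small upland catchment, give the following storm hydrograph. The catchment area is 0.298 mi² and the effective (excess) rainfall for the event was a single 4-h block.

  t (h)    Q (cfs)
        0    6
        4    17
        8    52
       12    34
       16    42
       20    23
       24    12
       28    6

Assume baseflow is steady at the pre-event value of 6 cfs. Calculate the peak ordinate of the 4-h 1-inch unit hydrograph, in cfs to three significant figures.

U_p ≈ 15.4 cfs

Direct runoff: 0.0, 11.0, 46.0, 28.0, 36.0, 17.0, 6.0, 0.0 cfs; ΣQ_DR = 144.0 cfs, peak = 46.0 cfs.
Runoff depth d = ΣQ_DR·Δt / A = 144.0 × 14400 / (0.298 mi²) = 2.995 in.
The 1-inch UH is the DRH scaled by (1 in)/d, so U_p = 46.0 × 1/2.995 = 15.4 cfs.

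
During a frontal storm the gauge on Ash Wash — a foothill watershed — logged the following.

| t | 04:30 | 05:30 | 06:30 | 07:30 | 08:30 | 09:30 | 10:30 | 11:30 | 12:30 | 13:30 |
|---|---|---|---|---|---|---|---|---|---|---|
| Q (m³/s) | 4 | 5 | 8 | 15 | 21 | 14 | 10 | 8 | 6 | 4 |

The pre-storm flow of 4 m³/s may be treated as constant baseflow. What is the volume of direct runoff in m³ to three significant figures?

V ≈ 1.98 × 10^5 m³

Direct-runoff ordinates (Q − Q_b): 0.0, 1.0, 4.0, 11.0, 17.0, 10.0, 6.0, 4.0, 2.0, 0.0 m³/s.
ΣQ_DR = 55.00 m³/s.
With Δt = 1 h = 3600 s, V = ΣQ_DR · Δt = 55.00 × 3600 = 1.98 × 10^5 m³.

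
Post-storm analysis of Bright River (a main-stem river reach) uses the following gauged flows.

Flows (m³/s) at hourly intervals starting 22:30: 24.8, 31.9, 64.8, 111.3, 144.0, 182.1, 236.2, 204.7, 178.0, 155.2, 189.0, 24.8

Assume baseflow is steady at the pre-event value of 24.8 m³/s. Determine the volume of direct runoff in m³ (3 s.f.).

Direct-runoff ordinates (Q − Q_b): 0.0, 7.1, 40.0, 86.5, 119.2, 157.3, 211.4, 179.9, 153.2, 130.4, 164.2, 0.0 m³/s.
ΣQ_DR = 1249 m³/s.
With Δt = 1 h = 3600 s, V = ΣQ_DR · Δt = 1249 × 3600 = 4.50 × 10^6 m³.

V ≈ 4.50 × 10^6 m³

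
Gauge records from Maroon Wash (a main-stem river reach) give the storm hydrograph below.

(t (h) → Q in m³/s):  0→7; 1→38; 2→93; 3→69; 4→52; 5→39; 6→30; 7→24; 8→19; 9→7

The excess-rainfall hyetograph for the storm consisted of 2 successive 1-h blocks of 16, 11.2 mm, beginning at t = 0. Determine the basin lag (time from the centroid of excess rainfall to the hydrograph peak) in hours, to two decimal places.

Centroid of excess rainfall: t_c = Σ P_i·t̄_i / ΣP_i = 0.9118 h (block centres at 0.5, 1.5 h).
Hydrograph peak occurs at t = 2 h, so basin lag t_L = 2 − 0.9118 = 1.09 h.

t_L ≈ 1.09 h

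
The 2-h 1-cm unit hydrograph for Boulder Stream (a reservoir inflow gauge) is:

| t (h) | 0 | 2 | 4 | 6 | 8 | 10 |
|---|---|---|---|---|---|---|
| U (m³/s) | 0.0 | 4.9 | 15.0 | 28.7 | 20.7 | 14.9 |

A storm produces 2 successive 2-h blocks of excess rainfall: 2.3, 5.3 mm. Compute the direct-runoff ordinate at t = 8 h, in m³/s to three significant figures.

Q ≈ 20.0 m³/s

By discrete convolution, Q_j = Σ (P_i / 10 mm) · U_{j−i}.
At t = 8 h (j=4): Q = (2.3/10)·20.7 + (5.3/10)·28.7 = 20.0 m³/s.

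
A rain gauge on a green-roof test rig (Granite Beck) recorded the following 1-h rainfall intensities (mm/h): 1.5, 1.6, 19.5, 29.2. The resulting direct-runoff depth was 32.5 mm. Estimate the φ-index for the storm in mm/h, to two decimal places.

Only the 2 blocks with intensity above φ contribute runoff: 19.5, 29.2 mm/h.
Σ(I−φ)·Δt = d  ⇒  (19.5+29.2 − 2φ)·1 = 32.5
φ = (48.70 − 32.5/1) / 2 = 8.10 mm/h.

φ ≈ 8.10 mm/h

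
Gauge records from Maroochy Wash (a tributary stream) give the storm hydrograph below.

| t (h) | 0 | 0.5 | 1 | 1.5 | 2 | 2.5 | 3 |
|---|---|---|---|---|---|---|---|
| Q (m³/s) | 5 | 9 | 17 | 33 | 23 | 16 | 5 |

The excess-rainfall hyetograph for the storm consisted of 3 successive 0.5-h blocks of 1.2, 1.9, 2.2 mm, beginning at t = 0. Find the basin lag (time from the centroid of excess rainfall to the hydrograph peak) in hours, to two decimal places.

Centroid of excess rainfall: t_c = Σ P_i·t̄_i / ΣP_i = 0.8443 h (block centres at 0.25, 0.75, 1.25 h).
Hydrograph peak occurs at t = 1.5 h, so basin lag t_L = 1.5 − 0.8443 = 0.66 h.

t_L ≈ 0.66 h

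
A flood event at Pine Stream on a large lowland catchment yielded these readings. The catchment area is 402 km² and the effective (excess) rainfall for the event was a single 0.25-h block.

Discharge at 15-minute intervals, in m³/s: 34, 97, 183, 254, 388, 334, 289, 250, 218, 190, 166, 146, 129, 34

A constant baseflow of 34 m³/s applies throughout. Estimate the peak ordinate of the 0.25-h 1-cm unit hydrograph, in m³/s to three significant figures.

U_p ≈ 707 m³/s

Direct runoff: 0.0, 63.0, 149.0, 220.0, 354.0, 300.0, 255.0, 216.0, 184.0, 156.0, 132.0, 112.0, 95.0, 0.0 m³/s; ΣQ_DR = 2236 m³/s, peak = 354.0 m³/s.
Runoff depth d = ΣQ_DR·Δt / A = 2236 × 900 / (402 km²) = 5.006 mm.
The 1-cm UH is the DRH scaled by (10 mm)/d, so U_p = 354.0 × 10/5.006 = 707 m³/s.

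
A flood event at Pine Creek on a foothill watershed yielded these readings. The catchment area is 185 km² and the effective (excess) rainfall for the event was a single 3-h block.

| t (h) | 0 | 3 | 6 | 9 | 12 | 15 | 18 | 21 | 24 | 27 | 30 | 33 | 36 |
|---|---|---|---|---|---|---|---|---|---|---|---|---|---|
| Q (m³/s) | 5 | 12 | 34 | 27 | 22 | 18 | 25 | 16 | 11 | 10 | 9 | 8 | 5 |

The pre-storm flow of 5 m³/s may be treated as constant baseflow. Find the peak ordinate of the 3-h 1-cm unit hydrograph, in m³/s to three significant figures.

Direct runoff: 0.0, 7.0, 29.0, 22.0, 17.0, 13.0, 20.0, 11.0, 6.0, 5.0, 4.0, 3.0, 0.0 m³/s; ΣQ_DR = 137.0 m³/s, peak = 29.0 m³/s.
Runoff depth d = ΣQ_DR·Δt / A = 137.0 × 10800 / (185 km²) = 7.998 mm.
The 1-cm UH is the DRH scaled by (10 mm)/d, so U_p = 29.0 × 10/7.998 = 36.3 m³/s.

U_p ≈ 36.3 m³/s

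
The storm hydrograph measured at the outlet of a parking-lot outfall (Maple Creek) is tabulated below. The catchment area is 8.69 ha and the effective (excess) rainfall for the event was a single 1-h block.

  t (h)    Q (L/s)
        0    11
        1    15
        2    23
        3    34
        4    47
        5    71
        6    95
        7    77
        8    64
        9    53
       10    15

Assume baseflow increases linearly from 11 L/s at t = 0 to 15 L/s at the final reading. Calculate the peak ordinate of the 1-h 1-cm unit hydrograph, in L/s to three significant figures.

U_p ≈ 54.4 L/s

Direct runoff: 0.00, 3.60, 11.20, 21.80, 34.40, 58.00, 81.60, 63.20, 49.80, 38.40, 0.00 L/s; ΣQ_DR = 362.0 L/s, peak = 81.60 L/s.
Runoff depth d = ΣQ_DR·Δt / A = 362.0 × 3600 / (8.69 ha) = 15.00 mm.
The 1-cm UH is the DRH scaled by (10 mm)/d, so U_p = 81.60 × 10/15.00 = 54.4 L/s.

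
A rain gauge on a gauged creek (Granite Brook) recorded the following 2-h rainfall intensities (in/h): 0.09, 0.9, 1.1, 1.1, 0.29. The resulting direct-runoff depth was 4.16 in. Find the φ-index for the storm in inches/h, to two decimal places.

φ ≈ 0.34 in/h

Only the 3 blocks with intensity above φ contribute runoff: 0.9, 1.1, 1.1 in/h.
Σ(I−φ)·Δt = d  ⇒  (0.9+1.1+1.1 − 3φ)·2 = 4.16
φ = (3.100 − 4.16/2) / 3 = 0.34 in/h.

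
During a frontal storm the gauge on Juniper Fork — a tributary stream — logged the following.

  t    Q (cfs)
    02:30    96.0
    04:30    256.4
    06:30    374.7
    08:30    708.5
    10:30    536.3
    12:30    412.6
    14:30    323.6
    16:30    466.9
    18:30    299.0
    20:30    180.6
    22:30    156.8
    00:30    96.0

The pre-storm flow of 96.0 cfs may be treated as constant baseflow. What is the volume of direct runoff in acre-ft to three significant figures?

Direct-runoff ordinates (Q − Q_b): 0.0, 160.4, 278.7, 612.5, 440.3, 316.6, 227.6, 370.9, 203.0, 84.6, 60.8, 0.0 cfs.
ΣQ_DR = 2755 cfs.
With Δt = 2 h = 7200 s, V = ΣQ_DR · Δt = 2755 × 7200 = 1.98 × 10^7 ft³ = 455 acre-ft.

V ≈ 455 acre-ft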